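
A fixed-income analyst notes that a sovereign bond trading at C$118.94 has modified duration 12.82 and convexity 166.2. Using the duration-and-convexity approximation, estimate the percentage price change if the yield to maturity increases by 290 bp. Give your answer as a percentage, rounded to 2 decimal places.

Duration effect: -D_mod·Δy = -12.82 × (+0.029) = -0.371780
Convexity effect: ½·C·(Δy)² = 0.5 × 166.2 × (0.029)² = +0.0698871
ΔP/P ≈ -0.371780 + 0.0698871 = -0.3018929
= -30.18929%.

-30.19%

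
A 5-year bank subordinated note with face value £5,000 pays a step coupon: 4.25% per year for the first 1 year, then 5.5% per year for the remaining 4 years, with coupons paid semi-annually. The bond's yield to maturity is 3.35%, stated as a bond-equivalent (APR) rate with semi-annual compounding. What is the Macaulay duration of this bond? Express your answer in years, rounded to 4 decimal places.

4.5113 years

Periodic yield y = 0.01675. Discount each cash flow and weight by its period:
  t   CF        PV=CF/(1+0.01675)^t    t·PV
  1       106.25       104.4996       104.4996
  2       106.25       102.7781       205.5562
  3       137.50       130.8158       392.4474
  4       137.50       128.6607       514.6429
  5       137.50       126.5412       632.7058
  6       137.50       124.4565       746.7390
  7       137.50       122.4062       856.8434
  8       137.50       120.3897       963.1174
  9       137.50       118.4064     1,065.6573
  10    5,137.50     4,351.2098    43,512.0980
  Σ                  5,430.1640    48,994.3071
Price P = Σ PV = 5,430.1640.
Macaulay duration = Σ(t·PV) / P = 48,994.3071 / 5,430.1640 = 9.02262 half-year periods.
In years: 9.02262 / 2 = 4.51131 years.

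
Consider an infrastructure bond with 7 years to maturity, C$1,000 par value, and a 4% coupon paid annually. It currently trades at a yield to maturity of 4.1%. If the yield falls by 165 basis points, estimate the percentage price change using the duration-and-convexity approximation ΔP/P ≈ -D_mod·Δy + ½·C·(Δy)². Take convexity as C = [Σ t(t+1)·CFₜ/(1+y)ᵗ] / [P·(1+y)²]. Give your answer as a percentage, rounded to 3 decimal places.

With y = 0.041:
  t   CF        PV=CF/(1+0.041)^t    t·PV        t(t+1)·PV
  1        40.00        38.4246        38.4246          76.8492
  2        40.00        36.9112        73.8225         221.4674
  3        40.00        35.4575       106.3724         425.4897
  4        40.00        34.0610       136.2439         681.2195
  5        40.00        32.7195       163.5974         981.5843
  6        40.00        31.4308       188.5849       1,320.0941
  7     1,040.00       785.0155     5,495.1085      43,960.8681
  Σ                    994.0201     6,202.1541      47,667.5723
P = 994.0201; D_Mac = 6.23947 yrs; D_mod = 5.99372 yrs; C = 44.25134.
Duration effect: -5.99372 × (-0.0165) = +0.098896
Convexity effect: 0.5 × 44.25134 × (-0.0165)² = +0.0060237
ΔP/P ≈ +0.098896 + 0.0060237 = +0.104920 = +10.4920%.

+10.492%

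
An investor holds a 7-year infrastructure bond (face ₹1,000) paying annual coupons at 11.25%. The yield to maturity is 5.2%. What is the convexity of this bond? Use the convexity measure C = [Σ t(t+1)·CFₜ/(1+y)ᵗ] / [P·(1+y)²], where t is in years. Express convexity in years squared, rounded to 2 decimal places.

With y = 0.052:
  t   CF        PV=CF/(1+0.052)^t    t·PV        t(t+1)·PV
  1       112.50       106.9392       106.9392         213.8783
  2       112.50       101.6532       203.3064         609.9192
  3       112.50        96.6285       289.8855       1,159.5422
  4       112.50        91.8522       367.4088       1,837.0440
  5       112.50        87.3120       436.5599       2,619.3593
  6       112.50        82.9962       497.9771       3,485.8394
  7     1,112.50       780.1711     5,461.1975      43,689.5798
  Σ                  1,347.5523     7,363.2743      53,615.1622
P = 1,347.5523.
Convexity = Σ t(t+1)·PV / [P·(1+y)²] = 53,615.1622 / (1,347.5523 × 1.106704) = 35.95096.

35.95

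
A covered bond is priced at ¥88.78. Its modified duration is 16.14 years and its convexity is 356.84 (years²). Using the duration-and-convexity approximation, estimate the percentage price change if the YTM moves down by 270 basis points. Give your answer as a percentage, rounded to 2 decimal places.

Duration effect: -D_mod·Δy = -16.14 × (-0.027) = +0.435780
Convexity effect: ½·C·(Δy)² = 0.5 × 356.84 × (-0.027)² = +0.13006818
ΔP/P ≈ +0.435780 + 0.13006818 = +0.56584818
= +56.584818%.

+56.58%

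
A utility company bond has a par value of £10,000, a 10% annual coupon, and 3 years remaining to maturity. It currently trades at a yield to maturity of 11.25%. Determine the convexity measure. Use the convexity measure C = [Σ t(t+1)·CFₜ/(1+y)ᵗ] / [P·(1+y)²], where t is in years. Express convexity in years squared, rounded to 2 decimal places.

With y = 0.1125:
  t   CF        PV=CF/(1+0.1125)^t    t·PV        t(t+1)·PV
  1     1,000.00       898.8764       898.8764       1,797.7528
  2     1,000.00       807.9788     1,615.9576       4,847.8727
  3    11,000.00     7,989.0038    23,967.0113      95,868.0453
  Σ                  9,695.8590    26,481.8453     102,513.6708
P = 9,695.8590.
Convexity = Σ t(t+1)·PV / [P·(1+y)²] = 102,513.6708 / (9,695.8590 × 1.237656) = 8.54271.

8.54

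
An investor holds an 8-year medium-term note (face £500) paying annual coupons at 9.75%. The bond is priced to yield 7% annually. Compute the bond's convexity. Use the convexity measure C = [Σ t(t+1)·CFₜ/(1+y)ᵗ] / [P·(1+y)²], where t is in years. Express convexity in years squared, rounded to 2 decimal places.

With y = 0.07:
  t   CF        PV=CF/(1+0.07)^t    t·PV        t(t+1)·PV
  1        48.75        45.5607        45.5607          91.1215
  2        48.75        42.5801        85.1603         255.4808
  3        48.75        39.7945       119.3836         477.5343
  4        48.75        37.1911       148.7646         743.8228
  5        48.75        34.7581       173.7904       1,042.7423
  6        48.75        32.4842       194.9051       1,364.3357
  7        48.75        30.3590       212.5133       1,700.1068
  8       548.75       319.3775     2,555.0200      22,995.1797
  Σ                    582.1054     3,535.0980      28,670.3239
P = 582.1054.
Convexity = Σ t(t+1)·PV / [P·(1+y)²] = 28,670.3239 / (582.1054 × 1.144900) = 43.01931.

43.02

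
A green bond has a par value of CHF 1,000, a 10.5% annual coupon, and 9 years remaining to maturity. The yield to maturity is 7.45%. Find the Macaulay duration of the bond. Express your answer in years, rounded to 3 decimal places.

Periodic yield y = 0.0745. Discount each cash flow and weight by its year:
  t   CF        PV=CF/(1+0.0745)^t    t·PV
  1       105.00        97.7199        97.7199
  2       105.00        90.9445       181.8890
  3       105.00        84.6389       253.9167
  4       105.00        78.7705       315.0820
  5       105.00        73.3090       366.5449
  6       105.00        68.2261       409.3568
  7       105.00        63.4957       444.4699
  8       105.00        59.0933       472.7461
  9     1,105.00       578.7680     5,208.9119
  Σ                  1,194.9659     7,750.6372
Price P = Σ PV = 1,194.9659.
Macaulay duration = Σ(t·PV) / P = 7,750.6372 / 1,194.9659 = 6.48607 years.

6.486 years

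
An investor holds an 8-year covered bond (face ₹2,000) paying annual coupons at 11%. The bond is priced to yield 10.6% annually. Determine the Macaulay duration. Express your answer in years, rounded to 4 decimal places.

5.7370 years

Periodic yield y = 0.106. Discount each cash flow and weight by its year:
  t   CF        PV=CF/(1+0.106)^t    t·PV
  1       220.00       198.9150       198.9150
  2       220.00       179.8508       359.7016
  3       220.00       162.6138       487.8413
  4       220.00       147.0287       588.1149
  5       220.00       132.9374       664.6868
  6       220.00       120.1965       721.1792
  7       220.00       108.6768       760.7375
  8     2,220.00       991.5439     7,932.3514
  Σ                  2,041.7629    11,713.5277
Price P = Σ PV = 2,041.7629.
Macaulay duration = Σ(t·PV) / P = 11,713.5277 / 2,041.7629 = 5.73697 years.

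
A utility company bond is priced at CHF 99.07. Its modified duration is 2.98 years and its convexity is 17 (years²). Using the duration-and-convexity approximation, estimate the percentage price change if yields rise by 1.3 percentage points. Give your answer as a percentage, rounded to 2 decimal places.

-3.73%

Duration effect: -D_mod·Δy = -2.98 × (+0.013) = -0.038740
Convexity effect: ½·C·(Δy)² = 0.5 × 17 × (0.013)² = +0.0014365
ΔP/P ≈ -0.038740 + 0.0014365 = -0.0373035
= -3.73035%.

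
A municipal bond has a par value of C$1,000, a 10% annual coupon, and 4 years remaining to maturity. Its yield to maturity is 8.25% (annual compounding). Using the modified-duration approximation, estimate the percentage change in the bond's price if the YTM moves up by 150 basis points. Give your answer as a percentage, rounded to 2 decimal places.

Periodic yield y = 0.0825. Modified duration first:
  t   CF        PV=CF/(1+0.0825)^t    t·PV
  1       100.00        92.3788        92.3788
  2       100.00        85.3383       170.6767
  3       100.00        78.8345       236.5035
  4     1,100.00       801.0895     3,204.3582
  Σ                  1,057.6411     3,703.9171
P = 1,057.6411; D_Mac = 3.50205 yrs; D_mod = 3.50205/(1+0.0825) = 3.23515 yrs.
ΔP/P ≈ -D_mod · Δy = -3.23515 × (+0.015) = -0.048527 = -4.8527%.

-4.85%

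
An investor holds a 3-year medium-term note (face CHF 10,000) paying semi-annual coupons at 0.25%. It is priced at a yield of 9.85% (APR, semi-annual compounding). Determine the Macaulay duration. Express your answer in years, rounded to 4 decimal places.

Periodic yield y = 0.04925. Discount each cash flow and weight by its period:
  t   CF        PV=CF/(1+0.04925)^t    t·PV
  1        12.50        11.9133        11.9133
  2        12.50        11.3541        22.7082
  3        12.50        10.8211        32.4634
  4        12.50        10.3132        41.2529
  5        12.50         9.8291        49.1457
  6    10,012.50     7,503.5825    45,021.4950
  Σ                  7,557.8133    45,178.9784
Price P = Σ PV = 7,557.8133.
Macaulay duration = Σ(t·PV) / P = 45,178.9784 / 7,557.8133 = 5.97778 half-year periods.
In years: 5.97778 / 2 = 2.98889 years.

2.9889 years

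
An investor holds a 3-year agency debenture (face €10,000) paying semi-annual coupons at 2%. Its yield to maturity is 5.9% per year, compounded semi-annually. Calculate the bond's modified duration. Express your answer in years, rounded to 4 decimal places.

Periodic yield y = 0.0295. First find Macaulay duration:
  t   CF        PV=CF/(1+0.0295)^t    t·PV
  1       100.00        97.1345        97.1345
  2       100.00        94.3512       188.7023
  3       100.00        91.6476       274.9427
  4       100.00        89.0214       356.0857
  5       100.00        86.4706       432.3528
  6    10,100.00     8,483.2696    50,899.6175
  Σ                  8,941.8948    52,248.8356
P = 8,941.8948; Macaulay duration = 52,248.8356 / 8,941.8948 = 5.84315 half-year periods = 2.92158 years.
Modified duration = D_Mac / (1 + y) = 2.92158 / 1.0295 = 2.83786 years.

2.8379 years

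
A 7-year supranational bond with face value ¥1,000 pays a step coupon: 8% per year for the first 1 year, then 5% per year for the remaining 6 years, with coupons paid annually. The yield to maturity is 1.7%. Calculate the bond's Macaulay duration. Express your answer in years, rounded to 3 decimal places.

6.052 years

Periodic yield y = 0.017. Discount each cash flow and weight by its year:
  t   CF        PV=CF/(1+0.017)^t    t·PV
  1        80.00        78.6627        78.6627
  2        50.00        48.3424        96.6848
  3        50.00        47.5343       142.6029
  4        50.00        46.7397       186.9589
  5        50.00        45.9584       229.7922
  6        50.00        45.1902       271.1412
  7     1,050.00       933.1310     6,531.9172
  Σ                  1,245.5588     7,537.7599
Price P = Σ PV = 1,245.5588.
Macaulay duration = Σ(t·PV) / P = 7,537.7599 / 1,245.5588 = 6.05171 years.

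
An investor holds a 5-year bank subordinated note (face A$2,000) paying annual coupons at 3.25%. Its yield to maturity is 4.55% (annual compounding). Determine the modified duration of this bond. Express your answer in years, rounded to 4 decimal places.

4.4805 years

Periodic yield y = 0.0455. First find Macaulay duration:
  t   CF        PV=CF/(1+0.0455)^t    t·PV
  1        65.00        62.1712        62.1712
  2        65.00        59.4655       118.9311
  3        65.00        56.8776       170.6328
  4        65.00        54.4023       217.6092
  5     2,065.00     1,653.1028     8,265.5142
  Σ                  1,886.0195     8,834.8584
P = 1,886.0195; Macaulay duration = 8,834.8584 / 1,886.0195 = 4.68439 years.
Modified duration = D_Mac / (1 + y) = 4.68439 / 1.0455 = 4.48053 years.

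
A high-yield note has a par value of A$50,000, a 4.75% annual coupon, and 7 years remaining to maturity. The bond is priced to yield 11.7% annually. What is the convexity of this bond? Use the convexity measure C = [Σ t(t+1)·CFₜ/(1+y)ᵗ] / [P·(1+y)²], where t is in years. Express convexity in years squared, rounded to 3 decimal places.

With y = 0.117:
  t   CF        PV=CF/(1+0.117)^t    t·PV        t(t+1)·PV
  1     2,375.00     2,126.2310     2,126.2310       4,252.4620
  2     2,375.00     1,903.5192     3,807.0385      11,421.1154
  3     2,375.00     1,704.1354     5,112.4062      20,449.6246
  4     2,375.00     1,525.6360     6,102.5439      30,512.7195
  5     2,375.00     1,365.8335     6,829.1673      40,975.0039
  6     2,375.00     1,222.7694     7,336.6166      51,356.3164
  7    52,375.00    24,140.8092   168,985.6646   1,351,885.3171
  Σ                 33,988.9337   200,299.6681   1,510,852.5588
P = 33,988.9337.
Convexity = Σ t(t+1)·PV / [P·(1+y)²] = 1,510,852.5588 / (33,988.9337 × 1.247689) = 35.62691.

35.627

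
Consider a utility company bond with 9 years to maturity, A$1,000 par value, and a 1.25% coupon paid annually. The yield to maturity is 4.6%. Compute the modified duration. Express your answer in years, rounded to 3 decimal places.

8.114 years

Periodic yield y = 0.046. First find Macaulay duration:
  t   CF        PV=CF/(1+0.046)^t    t·PV
  1        12.50        11.9503        11.9503
  2        12.50        11.4247        22.8495
  3        12.50        10.9223        32.7670
  4        12.50        10.4420        41.7680
  5        12.50         9.9828        49.9139
  6        12.50         9.5438        57.2626
  7        12.50         9.1241        63.8684
  8        12.50         8.7228        69.7825
  9     1,012.50       675.4759     6,079.2833
  Σ                    757.5887     6,429.4454
P = 757.5887; Macaulay duration = 6,429.4454 / 757.5887 = 8.48672 years.
Modified duration = D_Mac / (1 + y) = 8.48672 / 1.046 = 8.11350 years.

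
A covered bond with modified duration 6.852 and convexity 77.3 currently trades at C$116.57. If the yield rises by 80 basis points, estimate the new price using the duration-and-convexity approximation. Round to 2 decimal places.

Duration effect: -D_mod·Δy = -6.852 × (+0.008) = -0.054816
Convexity effect: ½·C·(Δy)² = 0.5 × 77.3 × (0.008)² = +0.0024736
ΔP/P ≈ -0.054816 + 0.0024736 = -0.0523424
New price ≈ 116.57 × (1 - 0.0523424) = 110.468446432.

C$110.47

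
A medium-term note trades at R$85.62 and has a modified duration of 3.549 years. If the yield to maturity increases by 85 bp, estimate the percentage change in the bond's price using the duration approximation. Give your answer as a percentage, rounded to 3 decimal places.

Duration approximation: ΔP/P ≈ -D_mod · Δy = -3.549 × (+0.0085) = -0.0301665.
As a percentage: -3.01665%.

-3.017%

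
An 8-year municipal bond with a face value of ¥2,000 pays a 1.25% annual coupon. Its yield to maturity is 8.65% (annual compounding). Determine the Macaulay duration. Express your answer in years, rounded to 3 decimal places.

Periodic yield y = 0.0865. Discount each cash flow and weight by its year:
  t   CF        PV=CF/(1+0.0865)^t    t·PV
  1        25.00        23.0097        23.0097
  2        25.00        21.1778        42.3556
  3        25.00        19.4917        58.4752
  4        25.00        17.9399        71.7598
  5        25.00        16.5117        82.5584
  6        25.00        15.1971        91.1828
  7        25.00        13.9872        97.9107
  8     2,025.00     1,042.7668     8,342.1341
  Σ                  1,170.0820     8,809.3863
Price P = Σ PV = 1,170.0820.
Macaulay duration = Σ(t·PV) / P = 8,809.3863 / 1,170.0820 = 7.52886 years.

7.529 years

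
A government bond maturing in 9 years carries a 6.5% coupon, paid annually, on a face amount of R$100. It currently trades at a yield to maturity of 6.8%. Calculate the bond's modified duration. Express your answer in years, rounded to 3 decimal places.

Periodic yield y = 0.068. First find Macaulay duration:
  t   CF        PV=CF/(1+0.068)^t    t·PV
  1         6.50         6.0861         6.0861
  2         6.50         5.6986        11.3973
  3         6.50         5.3358        16.0074
  4         6.50         4.9961        19.9843
  5         6.50         4.6780        23.3898
  6         6.50         4.3801        26.2807
  7         6.50         4.1012        28.7086
  8         6.50         3.8401        30.7209
  9       106.50        58.9126       530.2136
  Σ                     98.0287       692.7887
P = 98.0287; Macaulay duration = 692.7887 / 98.0287 = 7.06720 years.
Modified duration = D_Mac / (1 + y) = 7.06720 / 1.068 = 6.61723 years.

6.617 years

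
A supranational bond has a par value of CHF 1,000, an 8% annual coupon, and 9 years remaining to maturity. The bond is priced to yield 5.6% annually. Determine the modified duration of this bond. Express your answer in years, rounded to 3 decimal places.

6.561 years

Periodic yield y = 0.056. First find Macaulay duration:
  t   CF        PV=CF/(1+0.056)^t    t·PV
  1        80.00        75.7576        75.7576
  2        80.00        71.7401       143.4803
  3        80.00        67.9357       203.8072
  4        80.00        64.3331       257.3323
  5        80.00        60.9215       304.6074
  6        80.00        57.6908       346.1447
  7        80.00        54.6314       382.4200
  8        80.00        51.7343       413.8745
  9     1,080.00       661.3761     5,952.3848
  Σ                  1,166.1206     8,079.8087
P = 1,166.1206; Macaulay duration = 8,079.8087 / 1,166.1206 = 6.92879 years.
Modified duration = D_Mac / (1 + y) = 6.92879 / 1.056 = 6.56136 years.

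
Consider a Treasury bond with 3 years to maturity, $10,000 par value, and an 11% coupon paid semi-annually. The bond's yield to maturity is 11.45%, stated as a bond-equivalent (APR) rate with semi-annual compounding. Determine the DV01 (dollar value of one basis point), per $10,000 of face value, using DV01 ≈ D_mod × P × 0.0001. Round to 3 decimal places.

$2.462

Periodic yield y = 0.05725.
  t   CF        PV=CF/(1+0.05725)^t    t·PV
  1       550.00       520.2175       520.2175
  2       550.00       492.0478       984.0956
  3       550.00       465.4035     1,396.2104
  4       550.00       440.2019     1,760.8076
  5       550.00       416.3650     2,081.8250
  6    10,550.00     7,554.1620    45,324.9723
  Σ                  9,888.3978    52,068.1284
P = 9,888.3978; D_Mac = 5.26558 half-year periods = 2.63279 yrs; D_mod = 2.49022 yrs.
DV01 ≈ 2.49022 × 9,888.3978 × 0.0001 = 2.462432.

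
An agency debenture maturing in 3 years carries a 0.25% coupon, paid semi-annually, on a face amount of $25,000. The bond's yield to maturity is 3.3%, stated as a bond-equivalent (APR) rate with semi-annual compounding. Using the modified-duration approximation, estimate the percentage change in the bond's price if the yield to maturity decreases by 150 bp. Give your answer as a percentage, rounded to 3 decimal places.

Periodic yield y = 0.0165. Modified duration first:
  t   CF        PV=CF/(1+0.0165)^t    t·PV
  1        31.25        30.7427        30.7427
  2        31.25        30.2437        60.4874
  3        31.25        29.7528        89.2584
  4        31.25        29.2698       117.0794
  5        31.25        28.7947       143.9737
  6    25,031.25    22,690.1956   136,141.1737
  Σ                 22,838.9995   136,582.7153
P = 22,838.9995; D_Mac = 5.98024 half-year periods = 2.99012 yrs; D_mod = 2.99012/(1+0.0165) = 2.94158 yrs.
ΔP/P ≈ -D_mod · Δy = -2.94158 × (-0.015) = +0.044124 = +4.4124%.

+4.412%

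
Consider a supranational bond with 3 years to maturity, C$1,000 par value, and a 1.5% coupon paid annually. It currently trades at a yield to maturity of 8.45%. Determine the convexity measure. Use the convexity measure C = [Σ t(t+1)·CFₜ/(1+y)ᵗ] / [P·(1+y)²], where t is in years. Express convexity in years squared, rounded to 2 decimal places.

With y = 0.0845:
  t   CF        PV=CF/(1+0.0845)^t    t·PV        t(t+1)·PV
  1        15.00        13.8313        13.8313          27.6625
  2        15.00        12.7536        25.5072          76.5215
  3     1,015.00       795.7513     2,387.2540       9,549.0160
  Σ                    822.3362     2,426.5924       9,653.2000
P = 822.3362.
Convexity = Σ t(t+1)·PV / [P·(1+y)²] = 9,653.2000 / (822.3362 × 1.176140) = 9.98074.

9.98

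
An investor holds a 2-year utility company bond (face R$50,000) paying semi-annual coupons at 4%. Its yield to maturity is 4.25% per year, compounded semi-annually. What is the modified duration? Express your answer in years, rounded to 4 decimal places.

1.9014 years

Periodic yield y = 0.02125. First find Macaulay duration:
  t   CF        PV=CF/(1+0.02125)^t    t·PV
  1     1,000.00       979.1922       979.1922
  2     1,000.00       958.8173     1,917.6346
  3     1,000.00       938.8664     2,816.5992
  4    51,000.00    46,885.8612   187,543.4450
  Σ                 49,762.7371   193,256.8709
P = 49,762.7371; Macaulay duration = 193,256.8709 / 49,762.7371 = 3.88357 half-year periods = 1.94178 years.
Modified duration = D_Mac / (1 + y) = 1.94178 / 1.02125 = 1.90138 years.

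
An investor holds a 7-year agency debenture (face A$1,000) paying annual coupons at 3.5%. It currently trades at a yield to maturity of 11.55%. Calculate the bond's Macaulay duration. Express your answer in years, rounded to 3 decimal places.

Periodic yield y = 0.1155. Discount each cash flow and weight by its year:
  t   CF        PV=CF/(1+0.1155)^t    t·PV
  1        35.00        31.3761        31.3761
  2        35.00        28.1274        56.2547
  3        35.00        25.2150        75.6451
  4        35.00        22.6042        90.4169
  5        35.00        20.2638       101.3188
  6        35.00        18.1656       108.9938
  7     1,035.00       481.5632     3,370.9427
  Σ                    627.3153     3,834.9481
Price P = Σ PV = 627.3153.
Macaulay duration = Σ(t·PV) / P = 3,834.9481 / 627.3153 = 6.11327 years.

6.113 years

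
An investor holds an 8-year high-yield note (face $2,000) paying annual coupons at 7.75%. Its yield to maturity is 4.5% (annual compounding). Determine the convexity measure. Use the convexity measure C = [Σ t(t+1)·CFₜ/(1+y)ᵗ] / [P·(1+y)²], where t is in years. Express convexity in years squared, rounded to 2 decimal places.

48.86

With y = 0.045:
  t   CF        PV=CF/(1+0.045)^t    t·PV        t(t+1)·PV
  1       155.00       148.3254       148.3254         296.6507
  2       155.00       141.9381       283.8763         851.6289
  3       155.00       135.8260       407.4779       1,629.9117
  4       155.00       129.9770       519.9080       2,599.5402
  5       155.00       124.3799       621.8996       3,731.3974
  6       155.00       119.0238       714.1430       4,999.0013
  7       155.00       113.8984       797.2889       6,378.3110
  8     2,155.00     1,515.3639    12,122.9116     109,106.2043
  Σ                  2,428.7326    15,615.8307     129,592.6454
P = 2,428.7326.
Convexity = Σ t(t+1)·PV / [P·(1+y)²] = 129,592.6454 / (2,428.7326 × 1.092025) = 48.86164.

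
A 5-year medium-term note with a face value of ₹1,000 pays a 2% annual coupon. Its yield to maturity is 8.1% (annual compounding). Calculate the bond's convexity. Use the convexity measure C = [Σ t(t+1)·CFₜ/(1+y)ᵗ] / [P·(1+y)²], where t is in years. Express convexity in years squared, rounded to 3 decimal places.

With y = 0.081:
  t   CF        PV=CF/(1+0.081)^t    t·PV        t(t+1)·PV
  1        20.00        18.5014        18.5014          37.0028
  2        20.00        17.1151        34.2301         102.6904
  3        20.00        15.8326        47.4979         189.9915
  4        20.00        14.6463        58.5851         292.9255
  5     1,020.00       690.9899     3,454.9495      20,729.6971
  Σ                    757.0853     3,613.7640      21,352.3073
P = 757.0853.
Convexity = Σ t(t+1)·PV / [P·(1+y)²] = 21,352.3073 / (757.0853 × 1.168561) = 24.13507.

24.135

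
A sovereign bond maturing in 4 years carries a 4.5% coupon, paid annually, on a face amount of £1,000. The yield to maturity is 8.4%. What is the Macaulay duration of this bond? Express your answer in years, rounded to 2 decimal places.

Periodic yield y = 0.084. Discount each cash flow and weight by its year:
  t   CF        PV=CF/(1+0.084)^t    t·PV
  1        45.00        41.5129        41.5129
  2        45.00        38.2960        76.5921
  3        45.00        35.3285       105.9854
  4     1,045.00       756.8314     3,027.3257
  Σ                    871.9689     3,251.4161
Price P = Σ PV = 871.9689.
Macaulay duration = Σ(t·PV) / P = 3,251.4161 / 871.9689 = 3.72882 years.

3.73 years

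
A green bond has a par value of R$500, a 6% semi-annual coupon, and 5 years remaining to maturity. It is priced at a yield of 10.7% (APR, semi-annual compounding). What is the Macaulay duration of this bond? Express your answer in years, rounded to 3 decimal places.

Periodic yield y = 0.0535. Discount each cash flow and weight by its period:
  t   CF        PV=CF/(1+0.0535)^t    t·PV
  1        15.00        14.2383        14.2383
  2        15.00        13.5152        27.0304
  3        15.00        12.8288        38.4865
  4        15.00        12.1774        48.7094
  5        15.00        11.5590        57.7948
  6        15.00        10.9720        65.8317
  7        15.00        10.4148        72.9034
  8        15.00         9.8859        79.0870
  9        15.00         9.3838        84.4545
  10      515.00       305.8171     3,058.1715
  Σ                    410.7922     3,546.7074
Price P = Σ PV = 410.7922.
Macaulay duration = Σ(t·PV) / P = 3,546.7074 / 410.7922 = 8.63382 half-year periods.
In years: 8.63382 / 2 = 4.31691 years.

4.317 years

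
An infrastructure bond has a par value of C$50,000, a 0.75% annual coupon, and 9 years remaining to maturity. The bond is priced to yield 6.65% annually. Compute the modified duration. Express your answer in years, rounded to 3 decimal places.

8.101 years

Periodic yield y = 0.0665. First find Macaulay duration:
  t   CF        PV=CF/(1+0.0665)^t    t·PV
  1       375.00       351.6174       351.6174
  2       375.00       329.6929       659.3857
  3       375.00       309.1354       927.4061
  4       375.00       289.8597     1,159.4388
  5       375.00       271.7859     1,358.9296
  6       375.00       254.8391     1,529.0348
  7       375.00       238.9490     1,672.6431
  8       375.00       224.0497     1,792.3977
  9    50,375.00    28,220.6700   253,986.0304
  Σ                 30,490.5992   263,436.8837
P = 30,490.5992; Macaulay duration = 263,436.8837 / 30,490.5992 = 8.63994 years.
Modified duration = D_Mac / (1 + y) = 8.63994 / 1.0665 = 8.10121 years.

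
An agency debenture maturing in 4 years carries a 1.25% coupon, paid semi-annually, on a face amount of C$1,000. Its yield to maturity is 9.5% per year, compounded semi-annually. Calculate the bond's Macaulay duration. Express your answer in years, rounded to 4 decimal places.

3.8955 years

Periodic yield y = 0.0475. Discount each cash flow and weight by its period:
  t   CF        PV=CF/(1+0.0475)^t    t·PV
  1         6.25         5.9666         5.9666
  2         6.25         5.6960        11.3921
  3         6.25         5.4377        16.3132
  4         6.25         5.1912        20.7646
  5         6.25         4.9558        24.7788
  6         6.25         4.7310        28.3862
  7         6.25         4.5165        31.6155
  8     1,006.25       694.1825     5,553.4597
  Σ                    730.6773     5,692.6766
Price P = Σ PV = 730.6773.
Macaulay duration = Σ(t·PV) / P = 5,692.6766 / 730.6773 = 7.79096 half-year periods.
In years: 7.79096 / 2 = 3.89548 years.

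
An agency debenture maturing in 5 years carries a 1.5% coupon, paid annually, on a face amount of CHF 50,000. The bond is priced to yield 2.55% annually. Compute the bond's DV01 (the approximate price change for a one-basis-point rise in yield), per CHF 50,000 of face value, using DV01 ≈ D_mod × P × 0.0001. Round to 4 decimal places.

Periodic yield y = 0.0255.
  t   CF        PV=CF/(1+0.0255)^t    t·PV
  1       750.00       731.3506       731.3506
  2       750.00       713.1649     1,426.3297
  3       750.00       695.4314     2,086.2941
  4       750.00       678.1388     2,712.5553
  5    50,750.00    44,746.3611   223,731.8055
  Σ                 47,564.4467   230,688.3351
P = 47,564.4467; D_Mac = 4.85002 yrs; D_mod = 4.72942 yrs.
DV01 ≈ 4.72942 × 47,564.4467 × 0.0001 = 22.495206.

CHF 22.4952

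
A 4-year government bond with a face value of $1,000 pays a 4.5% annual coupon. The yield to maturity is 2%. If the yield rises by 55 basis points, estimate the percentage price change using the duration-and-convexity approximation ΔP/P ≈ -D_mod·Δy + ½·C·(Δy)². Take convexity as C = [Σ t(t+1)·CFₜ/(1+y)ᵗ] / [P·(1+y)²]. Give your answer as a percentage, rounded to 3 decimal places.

With y = 0.02:
  t   CF        PV=CF/(1+0.02)^t    t·PV        t(t+1)·PV
  1        45.00        44.1176        44.1176          88.2353
  2        45.00        43.2526        86.5052         259.5156
  3        45.00        42.4045       127.2135         508.8541
  4     1,045.00       965.4185     3,861.6739      19,308.3694
  Σ                  1,095.1932     4,119.5102      20,164.9743
P = 1,095.1932; D_Mac = 3.76145 yrs; D_mod = 3.68769 yrs; C = 17.69728.
Duration effect: -3.68769 × (+0.0055) = -0.020282
Convexity effect: 0.5 × 17.69728 × (0.0055)² = +0.0002677
ΔP/P ≈ -0.020282 + 0.0002677 = -0.020015 = -2.0015%.

-2.001%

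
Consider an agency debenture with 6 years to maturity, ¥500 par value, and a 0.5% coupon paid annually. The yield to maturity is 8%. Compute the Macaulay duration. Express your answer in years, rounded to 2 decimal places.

Periodic yield y = 0.08. Discount each cash flow and weight by its year:
  t   CF        PV=CF/(1+0.08)^t    t·PV
  1         2.50         2.3148         2.3148
  2         2.50         2.1433         4.2867
  3         2.50         1.9846         5.9537
  4         2.50         1.8376         7.3503
  5         2.50         1.7015         8.5073
  6       502.50       316.6602     1,899.9614
  Σ                    326.6420     1,928.3743
Price P = Σ PV = 326.6420.
Macaulay duration = Σ(t·PV) / P = 1,928.3743 / 326.6420 = 5.90363 years.

5.90 years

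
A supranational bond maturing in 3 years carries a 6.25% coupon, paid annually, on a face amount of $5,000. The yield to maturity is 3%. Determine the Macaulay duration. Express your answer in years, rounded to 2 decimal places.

Periodic yield y = 0.03. Discount each cash flow and weight by its year:
  t   CF        PV=CF/(1+0.03)^t    t·PV
  1       312.50       303.3981       303.3981
  2       312.50       294.5612       589.1224
  3     5,312.50     4,861.6901    14,585.0702
  Σ                  5,459.6493    15,477.5907
Price P = Σ PV = 5,459.6493.
Macaulay duration = Σ(t·PV) / P = 15,477.5907 / 5,459.6493 = 2.83491 years.

2.83 years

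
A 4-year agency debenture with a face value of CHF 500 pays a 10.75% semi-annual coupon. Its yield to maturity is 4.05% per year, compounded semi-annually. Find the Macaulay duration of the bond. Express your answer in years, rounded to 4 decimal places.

3.4306 years

Periodic yield y = 0.02025. Discount each cash flow and weight by its period:
  t   CF        PV=CF/(1+0.02025)^t    t·PV
  1       26.875        26.3416        26.3416
  2       26.875        25.8188        51.6375
  3       26.875        25.3063        75.9189
  4       26.875        24.8040        99.2161
  5       26.875        24.3117       121.5585
  6       26.875        23.8292       142.9750
  7       26.875        23.3562       163.4934
  8      526.875       448.8020     3,590.4158
  Σ                    622.5697     4,271.5569
Price P = Σ PV = 622.5697.
Macaulay duration = Σ(t·PV) / P = 4,271.5569 / 622.5697 = 6.86117 half-year periods.
In years: 6.86117 / 2 = 3.43059 years.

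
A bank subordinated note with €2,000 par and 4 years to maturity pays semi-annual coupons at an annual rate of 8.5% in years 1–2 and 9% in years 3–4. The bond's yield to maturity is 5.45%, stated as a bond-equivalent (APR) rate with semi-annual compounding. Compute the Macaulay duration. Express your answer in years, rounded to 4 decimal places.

3.5022 years

Periodic yield y = 0.02725. Discount each cash flow and weight by its period:
  t   CF        PV=CF/(1+0.02725)^t    t·PV
  1        85.00        82.7452        82.7452
  2        85.00        80.5502       161.1004
  3        85.00        78.4134       235.2403
  4        85.00        76.3334       305.3334
  5        90.00        78.6795       393.3977
  6        90.00        76.5924       459.5543
  7        90.00        74.5606       521.9243
  8     2,090.00     1,685.5323    13,484.2586
  Σ                  2,233.4070    15,643.5542
Price P = Σ PV = 2,233.4070.
Macaulay duration = Σ(t·PV) / P = 15,643.5542 / 2,233.4070 = 7.00435 half-year periods.
In years: 7.00435 / 2 = 3.50217 years.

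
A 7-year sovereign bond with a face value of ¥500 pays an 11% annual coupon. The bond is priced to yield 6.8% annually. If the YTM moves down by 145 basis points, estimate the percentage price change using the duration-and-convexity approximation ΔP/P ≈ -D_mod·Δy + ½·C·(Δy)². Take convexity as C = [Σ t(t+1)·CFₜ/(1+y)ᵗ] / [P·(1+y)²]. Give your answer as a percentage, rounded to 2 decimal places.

+7.71%

With y = 0.068:
  t   CF        PV=CF/(1+0.068)^t    t·PV        t(t+1)·PV
  1        55.00        51.4981        51.4981         102.9963
  2        55.00        48.2192        96.4384         289.3153
  3        55.00        45.1491       135.4472         541.7890
  4        55.00        42.2744       169.0977         845.4884
  5        55.00        39.5828       197.9140       1,187.4838
  6        55.00        37.0625       222.3752       1,556.6267
  7       555.00       350.1823     2,451.2762      19,610.2099
  Σ                    613.9685     3,324.0469      24,133.9093
P = 613.9685; D_Mac = 5.41403 yrs; D_mod = 5.06932 yrs; C = 34.46189.
Duration effect: -5.06932 × (-0.0145) = +0.073505
Convexity effect: 0.5 × 34.46189 × (-0.0145)² = +0.0036228
ΔP/P ≈ +0.073505 + 0.0036228 = +0.077128 = +7.7128%.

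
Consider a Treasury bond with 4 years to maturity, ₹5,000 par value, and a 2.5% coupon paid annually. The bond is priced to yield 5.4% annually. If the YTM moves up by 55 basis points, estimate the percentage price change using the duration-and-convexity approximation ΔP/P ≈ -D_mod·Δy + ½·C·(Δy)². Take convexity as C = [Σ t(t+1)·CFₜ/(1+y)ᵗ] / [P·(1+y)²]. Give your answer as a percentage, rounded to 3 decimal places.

-1.982%

With y = 0.054:
  t   CF        PV=CF/(1+0.054)^t    t·PV        t(t+1)·PV
  1       125.00       118.5958       118.5958         237.1917
  2       125.00       112.5198       225.0395         675.1186
  3       125.00       106.7550       320.2650       1,281.0599
  4     5,125.00     4,152.7083    16,610.8332      83,054.1661
  Σ                  4,490.5789    17,274.7335      85,247.5361
P = 4,490.5789; D_Mac = 3.84688 yrs; D_mod = 3.64979 yrs; C = 17.08828.
Duration effect: -3.64979 × (+0.0055) = -0.020074
Convexity effect: 0.5 × 17.08828 × (0.0055)² = +0.0002585
ΔP/P ≈ -0.020074 + 0.0002585 = -0.019815 = -1.9815%.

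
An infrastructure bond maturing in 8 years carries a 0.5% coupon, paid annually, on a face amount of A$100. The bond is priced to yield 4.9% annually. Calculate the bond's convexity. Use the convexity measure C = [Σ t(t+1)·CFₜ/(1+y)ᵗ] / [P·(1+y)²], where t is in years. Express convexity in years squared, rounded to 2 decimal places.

With y = 0.049:
  t   CF        PV=CF/(1+0.049)^t    t·PV        t(t+1)·PV
  1         0.50         0.4766         0.4766           0.9533
  2         0.50         0.4544         0.9088           2.7263
  3         0.50         0.4332         1.2995           5.1979
  4         0.50         0.4129         1.6517           8.2584
  5         0.50         0.3936         1.9682          11.8090
  6         0.50         0.3752         2.2515          15.7604
  7         0.50         0.3577         2.5040          20.0322
  8       100.50        68.5428       548.3428       4,935.0852
  Σ                     71.4466       559.4030       4,999.8227
P = 71.4466.
Convexity = Σ t(t+1)·PV / [P·(1+y)²] = 4,999.8227 / (71.4466 × 1.100401) = 63.59491.

63.59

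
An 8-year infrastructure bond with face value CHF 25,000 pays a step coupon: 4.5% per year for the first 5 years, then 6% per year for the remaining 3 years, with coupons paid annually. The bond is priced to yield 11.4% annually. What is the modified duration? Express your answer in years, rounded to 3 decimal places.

5.911 years

Periodic yield y = 0.114. First find Macaulay duration:
  t   CF        PV=CF/(1+0.114)^t    t·PV
  1     1,125.00     1,009.8743     1,009.8743
  2     1,125.00       906.5299     1,813.0598
  3     1,125.00       813.7611     2,441.2834
  4     1,125.00       730.4858     2,921.9431
  5     1,125.00       655.7323     3,278.6614
  6     1,500.00       784.8382     4,709.0290
  7     1,500.00       704.5226     4,931.6581
  8    26,500.00    11,172.8598    89,382.8780
  Σ                 16,778.6040   110,488.3872
P = 16,778.6040; Macaulay duration = 110,488.3872 / 16,778.6040 = 6.58508 years.
Modified duration = D_Mac / (1 + y) = 6.58508 / 1.114 = 5.91120 years.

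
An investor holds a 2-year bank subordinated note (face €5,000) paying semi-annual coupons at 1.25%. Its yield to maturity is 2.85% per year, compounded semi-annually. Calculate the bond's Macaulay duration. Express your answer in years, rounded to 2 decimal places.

Periodic yield y = 0.01425. Discount each cash flow and weight by its period:
  t   CF        PV=CF/(1+0.01425)^t    t·PV
  1        31.25        30.8109        30.8109
  2        31.25        30.3781        60.7561
  3        31.25        29.9513        89.8538
  4     5,031.25     4,754.4013    19,017.6050
  Σ                  4,845.5415    19,199.0258
Price P = Σ PV = 4,845.5415.
Macaulay duration = Σ(t·PV) / P = 19,199.0258 / 4,845.5415 = 3.96220 half-year periods.
In years: 3.96220 / 2 = 1.98110 years.

1.98 years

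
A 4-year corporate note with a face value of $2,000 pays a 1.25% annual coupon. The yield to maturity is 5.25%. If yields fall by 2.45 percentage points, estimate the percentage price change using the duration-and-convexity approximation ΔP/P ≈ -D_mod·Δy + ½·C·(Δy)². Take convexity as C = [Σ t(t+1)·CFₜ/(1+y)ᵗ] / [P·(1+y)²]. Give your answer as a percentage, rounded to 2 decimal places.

+9.65%

With y = 0.0525:
  t   CF        PV=CF/(1+0.0525)^t    t·PV        t(t+1)·PV
  1        25.00        23.7530        23.7530          47.5059
  2        25.00        22.5681        45.1363         135.4089
  3        25.00        21.4424        64.3272         257.3090
  4     2,025.00     1,650.2001     6,600.8004      33,004.0020
  Σ                  1,717.9636     6,734.0169      33,444.2258
P = 1,717.9636; D_Mac = 3.91977 yrs; D_mod = 3.72424 yrs; C = 17.57369.
Duration effect: -3.72424 × (-0.0245) = +0.091244
Convexity effect: 0.5 × 17.57369 × (-0.0245)² = +0.0052743
ΔP/P ≈ +0.091244 + 0.0052743 = +0.096518 = +9.6518%.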